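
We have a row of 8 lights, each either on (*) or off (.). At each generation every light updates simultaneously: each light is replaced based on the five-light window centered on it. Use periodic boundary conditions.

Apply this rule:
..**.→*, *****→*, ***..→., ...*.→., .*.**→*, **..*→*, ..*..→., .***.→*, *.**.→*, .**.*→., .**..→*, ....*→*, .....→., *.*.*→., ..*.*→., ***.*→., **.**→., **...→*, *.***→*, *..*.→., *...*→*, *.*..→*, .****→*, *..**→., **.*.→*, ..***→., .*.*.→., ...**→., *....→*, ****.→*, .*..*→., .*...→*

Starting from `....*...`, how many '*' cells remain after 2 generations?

4

..*..**.
*....***
count of *: 4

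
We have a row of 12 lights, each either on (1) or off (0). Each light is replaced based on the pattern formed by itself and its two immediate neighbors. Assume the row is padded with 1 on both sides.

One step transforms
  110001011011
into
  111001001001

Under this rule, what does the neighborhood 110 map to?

At position 1 the neighborhood is 110; the next row has 1 there.

1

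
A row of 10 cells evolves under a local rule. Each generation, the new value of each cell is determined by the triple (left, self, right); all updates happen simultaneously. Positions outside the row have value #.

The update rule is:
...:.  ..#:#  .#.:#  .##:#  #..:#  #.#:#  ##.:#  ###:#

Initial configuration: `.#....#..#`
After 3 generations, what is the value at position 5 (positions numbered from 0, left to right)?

#

generation 1: ###..#####
generation 2: ##########
generation 3: ##########
position 5 holds #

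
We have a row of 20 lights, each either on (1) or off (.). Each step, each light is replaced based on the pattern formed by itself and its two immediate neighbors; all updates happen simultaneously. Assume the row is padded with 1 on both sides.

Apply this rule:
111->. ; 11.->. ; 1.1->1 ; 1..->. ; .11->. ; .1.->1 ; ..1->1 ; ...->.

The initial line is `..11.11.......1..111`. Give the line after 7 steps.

.1..1........11.1...
11.11.......1..11..1
..1........11.1...1.
.11.......1..11..111
1........11.1...1...
........1..11..11..1
.......11.1...1...1.

.......11.1...1...1.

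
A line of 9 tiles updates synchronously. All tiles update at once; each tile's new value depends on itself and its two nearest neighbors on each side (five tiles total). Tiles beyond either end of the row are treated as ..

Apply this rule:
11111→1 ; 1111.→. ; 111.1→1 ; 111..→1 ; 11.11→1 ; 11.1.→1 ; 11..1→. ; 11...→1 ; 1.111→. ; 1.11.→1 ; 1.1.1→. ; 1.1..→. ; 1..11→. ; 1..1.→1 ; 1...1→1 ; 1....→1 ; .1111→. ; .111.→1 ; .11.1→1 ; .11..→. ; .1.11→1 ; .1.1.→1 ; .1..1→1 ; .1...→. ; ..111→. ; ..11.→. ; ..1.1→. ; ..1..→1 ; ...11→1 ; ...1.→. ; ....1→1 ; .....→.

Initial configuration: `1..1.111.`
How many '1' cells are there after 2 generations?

6

generation 1: 111.1.111
generation 2: .111.1.11
count of 1: 6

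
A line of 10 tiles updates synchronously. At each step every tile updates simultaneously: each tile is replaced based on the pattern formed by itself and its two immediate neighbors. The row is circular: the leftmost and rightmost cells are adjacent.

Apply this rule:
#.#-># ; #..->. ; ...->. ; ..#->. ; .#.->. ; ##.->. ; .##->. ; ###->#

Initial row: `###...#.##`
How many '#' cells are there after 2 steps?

2

##.....#.#
#.......#.
count of #: 2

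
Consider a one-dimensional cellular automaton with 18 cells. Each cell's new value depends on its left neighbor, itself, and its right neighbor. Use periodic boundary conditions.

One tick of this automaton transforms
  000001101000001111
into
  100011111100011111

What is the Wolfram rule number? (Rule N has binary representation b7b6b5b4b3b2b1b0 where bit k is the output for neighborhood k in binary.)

254

position 15: 111 → 1  (bit 7 = 1)
position 6: 110 → 1  (bit 6 = 1)
position 7: 101 → 1  (bit 5 = 1)
position 0: 100 → 1  (bit 4 = 1)
position 5: 011 → 1  (bit 3 = 1)
position 8: 010 → 1  (bit 2 = 1)
position 4: 001 → 1  (bit 1 = 1)
position 1: 000 → 0  (bit 0 = 0)
bits b7..b0 = 11111110 = 254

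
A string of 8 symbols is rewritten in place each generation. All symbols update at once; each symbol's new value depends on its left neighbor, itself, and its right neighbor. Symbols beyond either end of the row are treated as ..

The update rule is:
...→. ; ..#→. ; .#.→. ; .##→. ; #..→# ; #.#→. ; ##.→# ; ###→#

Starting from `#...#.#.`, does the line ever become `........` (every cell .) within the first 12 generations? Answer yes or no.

yes

generation 1: .#.....#
generation 2: ..#.....
generation 3: ...#....
generation 4: ....#...
generation 5: .....#..
generation 6: ......#.
generation 7: .......#
generation 8: ........
all cells are . at generation 8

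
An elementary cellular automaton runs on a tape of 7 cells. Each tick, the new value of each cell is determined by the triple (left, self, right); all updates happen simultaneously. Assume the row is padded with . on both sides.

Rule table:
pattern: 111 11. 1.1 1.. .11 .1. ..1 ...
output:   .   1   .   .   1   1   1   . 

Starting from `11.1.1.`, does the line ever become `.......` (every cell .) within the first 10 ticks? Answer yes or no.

11.1.1.  (fixed point — unchanged through tick 10)
tick 10 is 11.1.1., still not uniform .

no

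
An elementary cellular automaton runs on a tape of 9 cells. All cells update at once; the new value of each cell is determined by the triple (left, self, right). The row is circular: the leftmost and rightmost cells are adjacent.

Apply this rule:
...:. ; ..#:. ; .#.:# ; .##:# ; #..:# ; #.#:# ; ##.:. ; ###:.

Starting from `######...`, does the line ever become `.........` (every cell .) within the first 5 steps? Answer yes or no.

#.....#..
##....##.
#.#...#.#
.###..###
##..#.#..
step 5 is ##..#.#.., still not uniform .

no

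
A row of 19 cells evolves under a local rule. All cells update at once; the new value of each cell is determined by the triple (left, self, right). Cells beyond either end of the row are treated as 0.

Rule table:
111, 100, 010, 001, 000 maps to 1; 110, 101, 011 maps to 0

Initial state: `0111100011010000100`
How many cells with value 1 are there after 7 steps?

1011011100011111111
1000001011101111110
1111111001000111101
0111110111111011001
1011100011110000111
1001011101101111010
1111001000000110011
count of 1: 9

9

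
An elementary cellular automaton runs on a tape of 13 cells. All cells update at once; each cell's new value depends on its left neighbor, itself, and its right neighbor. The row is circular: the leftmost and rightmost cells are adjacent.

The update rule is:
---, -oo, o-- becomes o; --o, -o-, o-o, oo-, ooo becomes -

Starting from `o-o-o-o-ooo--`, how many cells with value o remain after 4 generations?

generation 1: --------o--o-
generation 2: ooooooo--o--o
generation 3: -------o--o-o
generation 4: oooooo--o----
count of o: 7

7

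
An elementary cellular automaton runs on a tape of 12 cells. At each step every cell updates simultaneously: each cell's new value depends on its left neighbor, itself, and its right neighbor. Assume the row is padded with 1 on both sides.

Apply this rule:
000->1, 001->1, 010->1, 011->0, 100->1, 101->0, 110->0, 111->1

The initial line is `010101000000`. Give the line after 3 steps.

010111011111

step 1: 010101111111
step 2: 010100111111
step 3: 010111011111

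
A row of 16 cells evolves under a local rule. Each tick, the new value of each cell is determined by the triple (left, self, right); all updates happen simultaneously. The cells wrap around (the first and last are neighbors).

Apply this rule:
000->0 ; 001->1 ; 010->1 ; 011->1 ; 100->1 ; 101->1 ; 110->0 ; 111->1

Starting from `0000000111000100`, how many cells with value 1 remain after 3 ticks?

11

tick 1: 0000001110101110
tick 2: 0000011101111101
tick 3: 1000111011111011
count of 1: 11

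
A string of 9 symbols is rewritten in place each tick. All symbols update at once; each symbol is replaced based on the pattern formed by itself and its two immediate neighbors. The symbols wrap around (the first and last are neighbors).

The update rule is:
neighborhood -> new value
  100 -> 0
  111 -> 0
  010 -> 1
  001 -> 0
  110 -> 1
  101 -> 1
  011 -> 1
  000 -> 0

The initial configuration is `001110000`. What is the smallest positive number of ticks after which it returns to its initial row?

2

tick 1: 001010000
tick 2: 001110000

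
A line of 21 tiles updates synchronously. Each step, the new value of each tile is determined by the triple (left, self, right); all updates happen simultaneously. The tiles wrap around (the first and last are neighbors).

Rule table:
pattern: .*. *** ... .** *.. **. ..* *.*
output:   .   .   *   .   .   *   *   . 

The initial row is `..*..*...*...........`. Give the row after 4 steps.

*.***..*****.........

**..*..**..**********
.*.*..*.*.*..........
*....*......*********
*.***..*****.........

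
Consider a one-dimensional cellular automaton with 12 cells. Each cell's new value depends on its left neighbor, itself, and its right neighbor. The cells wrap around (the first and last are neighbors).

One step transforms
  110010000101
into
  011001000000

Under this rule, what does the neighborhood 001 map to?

0

At position 3 the neighborhood is 001; the next row has 0 there.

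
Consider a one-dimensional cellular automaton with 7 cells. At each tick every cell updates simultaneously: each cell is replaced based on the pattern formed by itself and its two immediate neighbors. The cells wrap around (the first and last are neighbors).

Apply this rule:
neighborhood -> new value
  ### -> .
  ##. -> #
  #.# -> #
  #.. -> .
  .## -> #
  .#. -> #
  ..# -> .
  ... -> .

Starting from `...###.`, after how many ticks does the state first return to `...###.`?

tick 1: ...#.#.
tick 2: ...###.

2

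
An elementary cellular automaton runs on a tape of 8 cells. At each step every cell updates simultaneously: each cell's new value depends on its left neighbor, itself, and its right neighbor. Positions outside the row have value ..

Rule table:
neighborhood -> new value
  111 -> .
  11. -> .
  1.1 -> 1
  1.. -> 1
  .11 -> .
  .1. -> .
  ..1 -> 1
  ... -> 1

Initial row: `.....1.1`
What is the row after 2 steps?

step 1: 11111.1.
step 2: .....1.1

.....1.1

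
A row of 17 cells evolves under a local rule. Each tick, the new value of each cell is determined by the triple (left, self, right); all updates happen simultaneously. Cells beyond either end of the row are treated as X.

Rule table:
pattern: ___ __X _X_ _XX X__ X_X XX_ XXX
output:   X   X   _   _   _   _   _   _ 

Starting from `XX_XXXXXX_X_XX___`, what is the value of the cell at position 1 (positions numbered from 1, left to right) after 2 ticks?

tick 1: _______________XX
tick 2: _XXXXXXXXXXXXXX__
position 1 holds _

_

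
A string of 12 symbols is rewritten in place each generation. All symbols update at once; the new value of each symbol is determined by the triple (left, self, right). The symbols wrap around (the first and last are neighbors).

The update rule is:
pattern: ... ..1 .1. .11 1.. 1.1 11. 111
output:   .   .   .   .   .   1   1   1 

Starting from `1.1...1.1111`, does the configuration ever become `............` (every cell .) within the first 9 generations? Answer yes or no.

yes

11.....1.111
11......1.11
11.......1.1
11........1.
.1.........1
1...........
............
all cells are . at generation 7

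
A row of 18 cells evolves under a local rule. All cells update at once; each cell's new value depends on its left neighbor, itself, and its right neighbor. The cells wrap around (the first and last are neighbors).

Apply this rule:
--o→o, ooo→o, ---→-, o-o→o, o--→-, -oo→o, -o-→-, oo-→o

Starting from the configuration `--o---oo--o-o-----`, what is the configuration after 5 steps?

-ooooooooo-----o--

-o---ooo-o-o------
o---ooooo-o-------
---ooooooo-------o
--oooooooo------o-
-ooooooooo-----o--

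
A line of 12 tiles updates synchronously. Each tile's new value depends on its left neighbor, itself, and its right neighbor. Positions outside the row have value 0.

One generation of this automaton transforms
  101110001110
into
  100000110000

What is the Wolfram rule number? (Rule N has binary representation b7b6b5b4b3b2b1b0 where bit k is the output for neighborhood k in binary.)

7

position 3: 111 → 0  (bit 7 = 0)
position 4: 110 → 0  (bit 6 = 0)
position 1: 101 → 0  (bit 5 = 0)
position 5: 100 → 0  (bit 4 = 0)
position 2: 011 → 0  (bit 3 = 0)
position 0: 010 → 1  (bit 2 = 1)
position 7: 001 → 1  (bit 1 = 1)
position 6: 000 → 1  (bit 0 = 1)
bits b7..b0 = 00000111 = 7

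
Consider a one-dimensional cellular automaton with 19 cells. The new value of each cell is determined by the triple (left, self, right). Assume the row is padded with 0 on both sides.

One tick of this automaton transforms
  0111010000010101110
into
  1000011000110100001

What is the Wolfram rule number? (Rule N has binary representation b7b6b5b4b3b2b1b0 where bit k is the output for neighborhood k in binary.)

22

position 2: 111 → 0  (bit 7 = 0)
position 3: 110 → 0  (bit 6 = 0)
position 4: 101 → 0  (bit 5 = 0)
position 6: 100 → 1  (bit 4 = 1)
position 1: 011 → 0  (bit 3 = 0)
position 5: 010 → 1  (bit 2 = 1)
position 0: 001 → 1  (bit 1 = 1)
position 7: 000 → 0  (bit 0 = 0)
bits b7..b0 = 00010110 = 22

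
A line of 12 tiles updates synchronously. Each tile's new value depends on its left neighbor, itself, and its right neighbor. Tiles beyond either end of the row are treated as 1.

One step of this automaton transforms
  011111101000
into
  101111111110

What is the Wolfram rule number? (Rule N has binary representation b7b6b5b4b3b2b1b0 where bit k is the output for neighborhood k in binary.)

245

position 2: 111 → 1  (bit 7 = 1)
position 6: 110 → 1  (bit 6 = 1)
position 0: 101 → 1  (bit 5 = 1)
position 9: 100 → 1  (bit 4 = 1)
position 1: 011 → 0  (bit 3 = 0)
position 8: 010 → 1  (bit 2 = 1)
position 11: 001 → 0  (bit 1 = 0)
position 10: 000 → 1  (bit 0 = 1)
bits b7..b0 = 11110101 = 245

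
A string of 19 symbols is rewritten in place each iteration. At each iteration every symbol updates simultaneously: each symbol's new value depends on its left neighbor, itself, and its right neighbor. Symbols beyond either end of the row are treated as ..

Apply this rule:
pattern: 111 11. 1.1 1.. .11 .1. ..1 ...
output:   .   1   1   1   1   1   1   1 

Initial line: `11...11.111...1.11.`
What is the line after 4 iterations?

iteration 1: 111111111.111111111
iteration 2: 1.......111.......1
iteration 3: 111111111.111111111  (repeats iteration 1; period 2)
iteration 4: 1.......111.......1

1.......111.......1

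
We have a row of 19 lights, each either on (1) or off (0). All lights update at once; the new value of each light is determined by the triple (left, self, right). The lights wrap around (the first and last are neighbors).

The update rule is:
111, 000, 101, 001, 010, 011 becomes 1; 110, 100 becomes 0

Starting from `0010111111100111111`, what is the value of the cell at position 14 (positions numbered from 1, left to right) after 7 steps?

0

0111111111001111110
1111111110011111100
1111111100111111001
1111111001111110011
1111110011111100111
1111100111111001111
1111001111110011111
position 14 holds 0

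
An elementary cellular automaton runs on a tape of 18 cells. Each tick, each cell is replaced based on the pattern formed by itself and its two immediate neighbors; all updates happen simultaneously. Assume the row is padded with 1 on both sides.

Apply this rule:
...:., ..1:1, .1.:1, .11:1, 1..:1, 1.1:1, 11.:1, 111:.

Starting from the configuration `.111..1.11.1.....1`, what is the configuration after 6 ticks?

.11.111111..11..11

tick 1: 11.1111111111...11
tick 2: .111........11.11.
tick 3: 11.11......1111111
tick 4: .11111....11......
tick 5: 11...11..1111....1
tick 6: .11.111111..11..11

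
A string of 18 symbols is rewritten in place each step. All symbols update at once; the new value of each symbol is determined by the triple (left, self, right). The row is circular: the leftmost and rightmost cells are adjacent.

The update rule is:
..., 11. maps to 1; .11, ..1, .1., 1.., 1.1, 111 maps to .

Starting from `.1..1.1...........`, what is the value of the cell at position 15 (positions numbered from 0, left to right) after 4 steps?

1

........1111111111
.111111..........1
......1.11111111..
11111..........1.1
position 15 holds 1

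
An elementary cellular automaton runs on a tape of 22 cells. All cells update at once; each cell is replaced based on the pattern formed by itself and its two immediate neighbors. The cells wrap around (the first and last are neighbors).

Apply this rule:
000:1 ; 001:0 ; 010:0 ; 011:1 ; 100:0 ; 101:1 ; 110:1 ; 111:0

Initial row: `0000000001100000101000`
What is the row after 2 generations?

generation 1: 1111111101101110010011
generation 2: 0000000111111010000010

0000000111111010000010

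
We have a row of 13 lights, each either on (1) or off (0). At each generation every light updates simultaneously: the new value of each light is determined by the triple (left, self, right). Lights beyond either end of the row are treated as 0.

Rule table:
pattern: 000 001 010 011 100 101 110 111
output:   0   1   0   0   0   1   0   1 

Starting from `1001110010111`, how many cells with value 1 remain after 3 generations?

0010100101010
0101001010100
1010010101000
count of 1: 5

5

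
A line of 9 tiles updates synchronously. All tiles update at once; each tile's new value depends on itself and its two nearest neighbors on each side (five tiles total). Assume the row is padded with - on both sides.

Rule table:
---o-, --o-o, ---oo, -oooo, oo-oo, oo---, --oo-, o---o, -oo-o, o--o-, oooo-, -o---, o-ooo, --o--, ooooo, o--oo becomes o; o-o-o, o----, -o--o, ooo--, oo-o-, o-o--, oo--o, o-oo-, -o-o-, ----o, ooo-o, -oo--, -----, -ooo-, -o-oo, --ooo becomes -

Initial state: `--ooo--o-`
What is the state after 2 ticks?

ooo--o---

-o----ooo
ooo--o---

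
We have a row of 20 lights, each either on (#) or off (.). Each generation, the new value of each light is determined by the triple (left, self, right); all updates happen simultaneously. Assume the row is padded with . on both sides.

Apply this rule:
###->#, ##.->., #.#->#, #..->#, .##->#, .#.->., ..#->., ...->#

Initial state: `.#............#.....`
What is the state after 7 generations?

.######.#.####.#.#.#

..###########..#####
#.##########.#.####.
.##########.#.####.#
.#########.#.####.#.
.########.#.####.#.#
.#######.#.####.#.#.
.######.#.####.#.#.#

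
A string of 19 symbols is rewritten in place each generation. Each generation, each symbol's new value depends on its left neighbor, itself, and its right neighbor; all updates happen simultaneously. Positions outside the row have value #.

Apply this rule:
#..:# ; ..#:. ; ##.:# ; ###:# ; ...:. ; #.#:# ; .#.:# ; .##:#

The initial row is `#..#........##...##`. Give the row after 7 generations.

###########.#######

##.##.......###..##
######......####.##
#######.....#######
########....#######
#########...#######
##########..#######
###########.#######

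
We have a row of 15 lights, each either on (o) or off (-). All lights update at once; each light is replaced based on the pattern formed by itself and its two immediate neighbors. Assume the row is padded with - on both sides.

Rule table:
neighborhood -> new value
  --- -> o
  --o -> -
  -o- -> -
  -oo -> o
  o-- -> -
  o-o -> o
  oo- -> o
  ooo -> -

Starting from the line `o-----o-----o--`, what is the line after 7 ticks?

--ooo---ooo---o
o-o-o-o-o-o-o--
-o-o-o-o-o-o--o
--o-o-o-o-o----
o--o-o-o-o--ooo
----o-o-o---o-o
ooo--o-o--o--o-

ooo--o-o--o--o-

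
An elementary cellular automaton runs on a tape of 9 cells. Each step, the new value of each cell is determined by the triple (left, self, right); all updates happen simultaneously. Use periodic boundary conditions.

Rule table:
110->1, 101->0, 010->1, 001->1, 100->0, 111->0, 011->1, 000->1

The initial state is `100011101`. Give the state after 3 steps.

101010101

step 1: 101110101
step 2: 101010101
step 3: 101010101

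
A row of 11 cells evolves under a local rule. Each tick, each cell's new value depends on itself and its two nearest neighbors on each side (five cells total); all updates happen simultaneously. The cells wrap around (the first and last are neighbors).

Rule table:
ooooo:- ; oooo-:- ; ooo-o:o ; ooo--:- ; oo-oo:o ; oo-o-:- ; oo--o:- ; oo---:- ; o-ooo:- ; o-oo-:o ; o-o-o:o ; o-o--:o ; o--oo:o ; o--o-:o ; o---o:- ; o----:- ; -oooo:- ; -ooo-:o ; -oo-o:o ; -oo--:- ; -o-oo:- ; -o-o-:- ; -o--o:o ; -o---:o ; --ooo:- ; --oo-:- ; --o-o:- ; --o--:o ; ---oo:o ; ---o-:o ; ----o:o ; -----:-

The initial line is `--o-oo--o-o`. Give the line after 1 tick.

oo--o--o--o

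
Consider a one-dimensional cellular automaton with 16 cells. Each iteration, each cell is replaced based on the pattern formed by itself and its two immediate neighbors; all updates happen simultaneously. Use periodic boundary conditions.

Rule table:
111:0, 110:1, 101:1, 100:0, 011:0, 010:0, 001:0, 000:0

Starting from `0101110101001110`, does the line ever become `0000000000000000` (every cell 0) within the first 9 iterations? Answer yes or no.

0010011010000010
0000001100000000
0000000100000000
0000000000000000
all cells are 0 at iteration 4

yes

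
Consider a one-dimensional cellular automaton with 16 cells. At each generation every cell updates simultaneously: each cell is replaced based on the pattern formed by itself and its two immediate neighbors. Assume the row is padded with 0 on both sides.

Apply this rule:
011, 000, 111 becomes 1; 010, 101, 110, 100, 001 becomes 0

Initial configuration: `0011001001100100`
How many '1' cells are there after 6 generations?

1010000001000001
0000111100011100
1110111001011001
1100110000010000
1000100111000111
0010000110010110
count of 1: 6

6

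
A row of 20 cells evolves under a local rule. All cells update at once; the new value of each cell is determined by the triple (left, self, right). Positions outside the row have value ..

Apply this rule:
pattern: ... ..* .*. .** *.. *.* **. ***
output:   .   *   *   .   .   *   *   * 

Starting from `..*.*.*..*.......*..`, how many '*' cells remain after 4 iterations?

12

iteration 1: .******.**......**..
iteration 2: *.******.*.....*.*..
iteration 3: **.*******....****..
iteration 4: .**.******...*.***..
count of *: 12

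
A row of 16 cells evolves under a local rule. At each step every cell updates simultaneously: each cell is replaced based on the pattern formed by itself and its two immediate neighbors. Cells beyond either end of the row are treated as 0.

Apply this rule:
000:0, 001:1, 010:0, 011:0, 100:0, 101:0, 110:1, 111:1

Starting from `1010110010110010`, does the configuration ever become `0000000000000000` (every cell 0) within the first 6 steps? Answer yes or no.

0000010100010100
0000100000100000
0001000001000000
0010000010000000
0100000100000000
1000001000000000
step 6 is 1000001000000000, still not uniform 0

no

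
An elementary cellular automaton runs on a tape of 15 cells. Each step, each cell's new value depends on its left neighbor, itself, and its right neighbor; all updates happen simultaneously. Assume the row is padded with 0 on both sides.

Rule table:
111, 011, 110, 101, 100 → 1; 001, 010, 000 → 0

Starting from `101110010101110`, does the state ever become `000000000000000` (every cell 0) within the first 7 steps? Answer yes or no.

no

step 1: 011111001011111
step 2: 011111100111111
step 3: 011111110111111
step 4: 011111111111111
step 5: 011111111111111  (fixed point — unchanged through step 7)
step 7 is 011111111111111, still not uniform 0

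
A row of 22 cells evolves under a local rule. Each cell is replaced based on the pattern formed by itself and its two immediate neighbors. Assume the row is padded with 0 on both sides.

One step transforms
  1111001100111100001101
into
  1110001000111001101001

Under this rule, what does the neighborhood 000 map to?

At position 15 the neighborhood is 000; the next row has 1 there.

1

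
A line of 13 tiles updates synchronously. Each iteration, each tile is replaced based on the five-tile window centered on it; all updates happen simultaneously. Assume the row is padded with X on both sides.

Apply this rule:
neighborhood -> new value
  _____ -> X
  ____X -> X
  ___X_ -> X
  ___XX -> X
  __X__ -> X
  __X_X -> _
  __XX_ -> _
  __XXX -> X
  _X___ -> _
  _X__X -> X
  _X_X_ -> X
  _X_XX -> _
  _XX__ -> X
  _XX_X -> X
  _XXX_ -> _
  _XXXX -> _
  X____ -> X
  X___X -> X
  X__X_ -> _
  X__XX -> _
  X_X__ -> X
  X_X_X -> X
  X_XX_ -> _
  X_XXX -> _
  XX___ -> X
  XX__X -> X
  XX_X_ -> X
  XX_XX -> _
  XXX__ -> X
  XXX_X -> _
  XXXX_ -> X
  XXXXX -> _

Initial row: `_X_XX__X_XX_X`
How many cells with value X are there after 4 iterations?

XX__XX____X__
XXX__XXXXXXX_
_XXX_X____X__
____XX_XXXXX_
count of X: 7

7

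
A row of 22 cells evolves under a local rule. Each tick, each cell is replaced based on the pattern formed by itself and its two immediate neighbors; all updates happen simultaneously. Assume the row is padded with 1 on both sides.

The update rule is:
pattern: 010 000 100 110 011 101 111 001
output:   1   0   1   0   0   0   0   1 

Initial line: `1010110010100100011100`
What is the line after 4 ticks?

1000100100000011101000

0010001110111110100011
1111010000000000110100
0000011000000001000111
1000100100000011101000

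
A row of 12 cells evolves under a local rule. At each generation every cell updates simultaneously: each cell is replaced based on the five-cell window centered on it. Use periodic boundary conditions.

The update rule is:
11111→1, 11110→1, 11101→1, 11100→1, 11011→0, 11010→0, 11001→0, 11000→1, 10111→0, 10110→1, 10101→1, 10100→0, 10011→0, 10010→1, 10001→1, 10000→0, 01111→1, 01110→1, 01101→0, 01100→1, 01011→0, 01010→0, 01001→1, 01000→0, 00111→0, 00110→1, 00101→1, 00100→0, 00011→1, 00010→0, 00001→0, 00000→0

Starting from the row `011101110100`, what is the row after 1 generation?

101100110001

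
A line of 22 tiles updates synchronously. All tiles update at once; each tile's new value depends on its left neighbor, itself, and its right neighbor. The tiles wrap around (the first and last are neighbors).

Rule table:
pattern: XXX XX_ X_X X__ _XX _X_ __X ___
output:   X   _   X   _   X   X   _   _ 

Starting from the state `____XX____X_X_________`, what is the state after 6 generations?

____X_____X___________

generation 1: ____X_____XXX_________
generation 2: ____X_____XX__________
generation 3: ____X_____X___________
generation 4: ____X_____X___________  (fixed point — unchanged through generation 6)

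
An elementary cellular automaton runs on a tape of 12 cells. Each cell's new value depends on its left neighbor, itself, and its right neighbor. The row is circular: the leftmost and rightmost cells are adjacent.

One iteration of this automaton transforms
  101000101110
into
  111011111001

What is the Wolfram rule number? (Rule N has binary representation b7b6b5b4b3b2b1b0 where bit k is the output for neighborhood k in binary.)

47

position 9: 111 → 0  (bit 7 = 0)
position 10: 110 → 0  (bit 6 = 0)
position 1: 101 → 1  (bit 5 = 1)
position 3: 100 → 0  (bit 4 = 0)
position 8: 011 → 1  (bit 3 = 1)
position 0: 010 → 1  (bit 2 = 1)
position 5: 001 → 1  (bit 1 = 1)
position 4: 000 → 1  (bit 0 = 1)
bits b7..b0 = 00101111 = 47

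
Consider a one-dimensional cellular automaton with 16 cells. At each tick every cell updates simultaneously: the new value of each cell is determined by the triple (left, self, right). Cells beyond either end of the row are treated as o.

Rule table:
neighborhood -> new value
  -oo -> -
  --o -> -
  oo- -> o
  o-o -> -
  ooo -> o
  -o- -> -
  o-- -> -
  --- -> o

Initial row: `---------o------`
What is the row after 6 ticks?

-ooo--oo---o-oo-

-ooooooo---oooo-
--oooooo-o--ooo-
---ooooo-----oo-
-o--oooo-ooo--o-
-----ooo--oo----
-ooo--oo---o-oo-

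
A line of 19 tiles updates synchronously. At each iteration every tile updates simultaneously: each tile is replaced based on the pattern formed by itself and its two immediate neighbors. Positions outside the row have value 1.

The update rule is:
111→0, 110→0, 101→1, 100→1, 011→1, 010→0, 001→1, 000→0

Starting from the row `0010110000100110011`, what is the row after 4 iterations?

iteration 1: 1101101001011101110
iteration 2: 0011010110110011001
iteration 3: 1110101101101110111
iteration 4: 0001011011011001100

0001011011011001100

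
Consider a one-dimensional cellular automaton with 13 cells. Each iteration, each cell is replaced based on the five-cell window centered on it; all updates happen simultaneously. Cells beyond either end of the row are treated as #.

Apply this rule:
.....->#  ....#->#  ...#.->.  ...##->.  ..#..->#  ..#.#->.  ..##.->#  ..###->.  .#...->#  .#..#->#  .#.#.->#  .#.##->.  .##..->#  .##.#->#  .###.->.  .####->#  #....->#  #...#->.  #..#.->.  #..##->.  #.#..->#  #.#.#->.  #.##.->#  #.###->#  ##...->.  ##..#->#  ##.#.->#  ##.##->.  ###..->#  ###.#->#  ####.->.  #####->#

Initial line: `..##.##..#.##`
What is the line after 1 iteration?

#.##.###...##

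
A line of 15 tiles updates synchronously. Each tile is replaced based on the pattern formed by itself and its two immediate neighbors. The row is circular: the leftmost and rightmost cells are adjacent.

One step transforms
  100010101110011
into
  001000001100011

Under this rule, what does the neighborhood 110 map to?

At position 0 the neighborhood is 110; the next row has 0 there.

0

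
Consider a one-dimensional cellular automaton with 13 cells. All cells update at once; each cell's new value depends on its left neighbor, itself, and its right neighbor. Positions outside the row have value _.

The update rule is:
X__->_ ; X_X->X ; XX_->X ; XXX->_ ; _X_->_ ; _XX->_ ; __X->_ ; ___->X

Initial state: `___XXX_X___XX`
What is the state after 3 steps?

step 1: XX___XX__X__X
step 2: _X_X__X______
step 3: __X_____XXXXX

__X_____XXXXX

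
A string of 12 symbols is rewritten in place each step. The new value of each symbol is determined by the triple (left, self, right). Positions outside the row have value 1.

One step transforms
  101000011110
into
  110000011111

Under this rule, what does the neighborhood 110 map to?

1

At position 0 the neighborhood is 110; the next row has 1 there.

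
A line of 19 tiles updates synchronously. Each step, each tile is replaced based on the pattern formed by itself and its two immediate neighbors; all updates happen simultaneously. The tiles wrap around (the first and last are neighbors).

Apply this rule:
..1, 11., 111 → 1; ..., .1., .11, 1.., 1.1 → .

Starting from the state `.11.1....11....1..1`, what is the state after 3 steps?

..1.....1.1...1..1.
.1.....1.....1..1..
1.....1.....1..1...

1.....1.....1..1...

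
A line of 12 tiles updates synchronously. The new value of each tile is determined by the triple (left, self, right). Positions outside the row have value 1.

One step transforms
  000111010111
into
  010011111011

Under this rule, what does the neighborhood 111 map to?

1

At position 4 the neighborhood is 111; the next row has 1 there.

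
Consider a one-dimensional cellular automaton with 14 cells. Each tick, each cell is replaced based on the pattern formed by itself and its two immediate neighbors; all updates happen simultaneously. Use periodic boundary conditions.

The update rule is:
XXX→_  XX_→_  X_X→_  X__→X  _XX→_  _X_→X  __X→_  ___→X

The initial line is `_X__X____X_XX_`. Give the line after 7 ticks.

tick 1: _XX_XXXX_X___X
tick 2: _________XXX_X
tick 3: XXXXXXXX_____X
tick 4: ________XXXX__
tick 5: XXXXXXX_____XX
tick 6: _______XXXX___
tick 7: XXXXXX_____XXX

XXXXXX_____XXX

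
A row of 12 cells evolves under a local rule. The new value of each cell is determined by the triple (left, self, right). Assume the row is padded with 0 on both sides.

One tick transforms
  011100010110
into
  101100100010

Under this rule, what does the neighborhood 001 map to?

At position 0 the neighborhood is 001; the next row has 1 there.

1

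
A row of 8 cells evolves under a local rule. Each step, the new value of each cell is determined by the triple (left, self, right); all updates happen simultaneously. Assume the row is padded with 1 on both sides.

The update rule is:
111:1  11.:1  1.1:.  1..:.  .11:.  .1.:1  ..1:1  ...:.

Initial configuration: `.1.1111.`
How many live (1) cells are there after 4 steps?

.1..111.
.1.1.11.
.1.1..1.
.1.1.11.
count of 1: 4

4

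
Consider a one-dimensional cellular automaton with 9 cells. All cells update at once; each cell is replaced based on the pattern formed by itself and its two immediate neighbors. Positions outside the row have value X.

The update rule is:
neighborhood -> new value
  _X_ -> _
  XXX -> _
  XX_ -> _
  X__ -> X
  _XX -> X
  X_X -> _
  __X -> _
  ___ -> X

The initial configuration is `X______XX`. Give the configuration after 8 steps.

_XXXXX_X_
_X_______
__XXXXXX_
X_X______
___XXXXX_
XX_X_____
____XXXX_
XXX_X____

XXX_X____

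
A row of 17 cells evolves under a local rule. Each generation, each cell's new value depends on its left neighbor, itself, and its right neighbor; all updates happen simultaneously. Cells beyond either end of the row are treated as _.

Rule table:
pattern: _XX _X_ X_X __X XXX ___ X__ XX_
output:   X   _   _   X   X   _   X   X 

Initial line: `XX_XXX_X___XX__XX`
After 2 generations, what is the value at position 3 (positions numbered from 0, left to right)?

generation 1: XX_XXX__X_XXXXXXX
generation 2: XX_XXXXX__XXXXXXX
position 3 holds X

X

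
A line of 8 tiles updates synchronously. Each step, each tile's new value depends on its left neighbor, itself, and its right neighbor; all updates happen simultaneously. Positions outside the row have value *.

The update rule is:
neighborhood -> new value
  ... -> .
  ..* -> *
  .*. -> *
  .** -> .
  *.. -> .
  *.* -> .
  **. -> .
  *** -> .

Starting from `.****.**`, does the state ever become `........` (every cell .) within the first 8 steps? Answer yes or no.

yes

........
all cells are . at step 1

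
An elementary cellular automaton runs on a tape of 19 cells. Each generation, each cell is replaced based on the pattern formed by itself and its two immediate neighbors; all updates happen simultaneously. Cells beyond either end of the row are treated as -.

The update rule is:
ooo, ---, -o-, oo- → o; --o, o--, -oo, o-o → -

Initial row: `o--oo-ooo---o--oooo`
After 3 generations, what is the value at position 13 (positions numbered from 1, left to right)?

o---o--oo-o-o---ooo
o-o-o---o-o-o-o--oo
o-o-o-o-o-o-o-o---o
position 13 holds o

o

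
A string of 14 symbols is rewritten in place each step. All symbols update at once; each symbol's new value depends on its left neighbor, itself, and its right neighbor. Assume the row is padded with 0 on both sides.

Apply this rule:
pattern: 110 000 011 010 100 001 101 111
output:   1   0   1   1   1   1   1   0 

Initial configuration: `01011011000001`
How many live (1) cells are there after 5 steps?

10

11111111100011
10000000110111
11000001111101
11100011000111
10110111101101
count of 1: 10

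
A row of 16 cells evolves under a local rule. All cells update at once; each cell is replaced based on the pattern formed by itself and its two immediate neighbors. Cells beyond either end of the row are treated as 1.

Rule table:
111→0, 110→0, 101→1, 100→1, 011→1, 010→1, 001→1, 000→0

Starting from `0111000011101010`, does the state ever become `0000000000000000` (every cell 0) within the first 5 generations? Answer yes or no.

no

1100100110011111
0011111101110000
1110000011001001
0001000110111111
1011101101100000
generation 5 is 1011101101100000, still not uniform 0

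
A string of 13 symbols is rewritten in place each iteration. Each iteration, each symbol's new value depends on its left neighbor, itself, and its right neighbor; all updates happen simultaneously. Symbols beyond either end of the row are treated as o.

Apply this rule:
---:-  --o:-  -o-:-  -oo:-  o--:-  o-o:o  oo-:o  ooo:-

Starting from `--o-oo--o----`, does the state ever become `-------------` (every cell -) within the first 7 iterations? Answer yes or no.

yes

---o-o-------
----o--------
-------------
all cells are - at iteration 3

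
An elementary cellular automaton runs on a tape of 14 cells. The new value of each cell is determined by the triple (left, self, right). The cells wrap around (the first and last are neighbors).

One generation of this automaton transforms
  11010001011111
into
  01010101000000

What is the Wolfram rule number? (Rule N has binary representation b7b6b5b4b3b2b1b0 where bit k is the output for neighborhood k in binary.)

position 0: 111 → 0  (bit 7 = 0)
position 1: 110 → 1  (bit 6 = 1)
position 2: 101 → 0  (bit 5 = 0)
position 4: 100 → 0  (bit 4 = 0)
position 9: 011 → 0  (bit 3 = 0)
position 3: 010 → 1  (bit 2 = 1)
position 6: 001 → 0  (bit 1 = 0)
position 5: 000 → 1  (bit 0 = 1)
bits b7..b0 = 01000101 = 69

69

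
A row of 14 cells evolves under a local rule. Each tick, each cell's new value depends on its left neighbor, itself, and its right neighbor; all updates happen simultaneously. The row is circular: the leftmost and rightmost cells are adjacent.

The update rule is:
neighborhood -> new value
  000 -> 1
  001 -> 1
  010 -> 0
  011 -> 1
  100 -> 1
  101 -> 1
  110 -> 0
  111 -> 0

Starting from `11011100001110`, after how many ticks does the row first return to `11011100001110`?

10110011111001
01101110000111
11011001111100
10110111000011
01101100111110
11011011100001
00110110011111
11101101110000
10011011001111
01110110111000
11001101100111
00111011011100
11100110110011
00011101101110
11110011011001
00001110110111
11111001101100
10000111011011
01111100110110
11000011101101
00111110011011
11100001110110
10011111001101
01110000111011
11001111100110
10111000011101
01100111110011
11011100001110

28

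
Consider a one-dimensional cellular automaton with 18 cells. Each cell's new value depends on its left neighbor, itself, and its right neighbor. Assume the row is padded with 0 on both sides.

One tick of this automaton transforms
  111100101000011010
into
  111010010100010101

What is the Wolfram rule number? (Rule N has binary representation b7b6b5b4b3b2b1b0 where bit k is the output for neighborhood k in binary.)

position 1: 111 → 1  (bit 7 = 1)
position 3: 110 → 0  (bit 6 = 0)
position 7: 101 → 1  (bit 5 = 1)
position 4: 100 → 1  (bit 4 = 1)
position 0: 011 → 1  (bit 3 = 1)
position 6: 010 → 0  (bit 2 = 0)
position 5: 001 → 0  (bit 1 = 0)
position 10: 000 → 0  (bit 0 = 0)
bits b7..b0 = 10111000 = 184

184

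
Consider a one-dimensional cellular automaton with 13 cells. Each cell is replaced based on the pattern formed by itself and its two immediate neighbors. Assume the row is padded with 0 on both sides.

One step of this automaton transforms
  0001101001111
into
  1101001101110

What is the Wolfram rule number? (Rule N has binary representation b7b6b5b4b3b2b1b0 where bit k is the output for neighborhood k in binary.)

position 10: 111 → 1  (bit 7 = 1)
position 4: 110 → 0  (bit 6 = 0)
position 5: 101 → 0  (bit 5 = 0)
position 7: 100 → 1  (bit 4 = 1)
position 3: 011 → 1  (bit 3 = 1)
position 6: 010 → 1  (bit 2 = 1)
position 2: 001 → 0  (bit 1 = 0)
position 0: 000 → 1  (bit 0 = 1)
bits b7..b0 = 10011101 = 157

157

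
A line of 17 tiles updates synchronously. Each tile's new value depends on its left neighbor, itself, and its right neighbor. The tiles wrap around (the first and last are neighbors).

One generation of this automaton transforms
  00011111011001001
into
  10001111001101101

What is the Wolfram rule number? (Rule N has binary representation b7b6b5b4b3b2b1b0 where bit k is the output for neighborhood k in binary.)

212

position 4: 111 → 1  (bit 7 = 1)
position 7: 110 → 1  (bit 6 = 1)
position 8: 101 → 0  (bit 5 = 0)
position 0: 100 → 1  (bit 4 = 1)
position 3: 011 → 0  (bit 3 = 0)
position 13: 010 → 1  (bit 2 = 1)
position 2: 001 → 0  (bit 1 = 0)
position 1: 000 → 0  (bit 0 = 0)
bits b7..b0 = 11010100 = 212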